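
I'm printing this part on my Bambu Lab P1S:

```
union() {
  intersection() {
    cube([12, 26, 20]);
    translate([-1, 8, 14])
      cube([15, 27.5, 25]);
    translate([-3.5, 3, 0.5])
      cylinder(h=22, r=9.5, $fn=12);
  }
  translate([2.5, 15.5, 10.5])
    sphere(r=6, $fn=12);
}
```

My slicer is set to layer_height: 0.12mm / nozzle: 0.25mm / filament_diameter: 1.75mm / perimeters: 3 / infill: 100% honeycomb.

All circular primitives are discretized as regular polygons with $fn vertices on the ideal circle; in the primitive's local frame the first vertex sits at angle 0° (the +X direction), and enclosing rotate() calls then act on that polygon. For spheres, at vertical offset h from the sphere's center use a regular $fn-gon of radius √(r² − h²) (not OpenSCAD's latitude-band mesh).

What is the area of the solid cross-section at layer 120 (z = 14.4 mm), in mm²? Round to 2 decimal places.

At z = 14.4 mm: the 12×26 cube contributes its full rectangle (area 312.00 mm²); the 15×27.5 cube at (-1, 8) contributes its full rectangle (area 412.50 mm²); the r=9.5 cylinder at (-3.5, 3) gives a regular 12-gon of circumradius 9.5 (constant along its height) (area = (12/2)·9.500²·sin(360°/12) = 270.75 mm²); After intersecting: the 15×27.5 cube at (-1, 8) partially overlaps the 12×26 cube; clipping to the common part keeps 216.00 mm²; the r=9.5 cylinder at (-3.5, 3) partially overlaps the running intersection; clipping to the common part keeps 9.45 mm² — area = 9.45 mm²; the r=6 sphere at (2.5, 15.5) slices to a regular 12-gon of circumradius 4.560 (√(r²−h²) with h=3.9 from center) (area = (12/2)·4.560²·sin(360°/12) = 62.37 mm²); Taking the union: the 2 present regions are separate (no shared area or edge), so areas and boundary lengths simply add and each stays a separate island — area = 71.82 mm². Overall, the cross-section has 2 separate islands. Net area = 71.82 mm².

71.82 mm²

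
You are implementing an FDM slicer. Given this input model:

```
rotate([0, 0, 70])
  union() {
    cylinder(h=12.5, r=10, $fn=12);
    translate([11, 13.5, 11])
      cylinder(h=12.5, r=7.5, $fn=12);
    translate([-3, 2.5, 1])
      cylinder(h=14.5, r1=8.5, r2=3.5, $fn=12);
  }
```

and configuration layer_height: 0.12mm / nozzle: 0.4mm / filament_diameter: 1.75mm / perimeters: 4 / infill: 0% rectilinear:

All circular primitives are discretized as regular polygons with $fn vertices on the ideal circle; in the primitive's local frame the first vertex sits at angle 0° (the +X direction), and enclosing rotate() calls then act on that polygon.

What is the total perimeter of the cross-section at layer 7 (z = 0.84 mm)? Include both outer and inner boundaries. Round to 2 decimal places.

At z = 0.84 mm: the r=10 cylinder contributes a regular 12-gon of circumradius 10 (perimeter = 2·12·10.000·sin(180°/12) = 62.12 mm); the cylinder at (11, 13.5) is not intersected at this z (z outside [11, 23.5]); the cone at (-3, 2.5) is not intersected at this z (z outside [1, 15.5]); Merging all regions: only the r=10 cylinder is present, so the union is just that shape — boundary = 62.12 mm; (rotated 70° about Z; rotation is an isometry so areas/perimeters/island counts are preserved). Overall, the cross-section is a single solid region. Total boundary length (outer) = 62.12 mm.

62.12 mm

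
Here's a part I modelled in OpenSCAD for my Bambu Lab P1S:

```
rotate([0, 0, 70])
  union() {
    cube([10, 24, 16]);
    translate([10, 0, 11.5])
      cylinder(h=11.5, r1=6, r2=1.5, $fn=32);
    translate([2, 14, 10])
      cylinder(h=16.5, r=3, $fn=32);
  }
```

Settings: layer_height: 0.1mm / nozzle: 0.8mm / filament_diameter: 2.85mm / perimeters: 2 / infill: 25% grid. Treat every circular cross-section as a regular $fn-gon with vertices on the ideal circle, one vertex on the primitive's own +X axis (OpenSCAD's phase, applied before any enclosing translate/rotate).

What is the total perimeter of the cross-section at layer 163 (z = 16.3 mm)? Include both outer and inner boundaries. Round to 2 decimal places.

At z = 16.3 mm: the cube does not reach this height (z outside [0, 16]); the cone at (10, 0) (r1=6→r2=1.5) has section circumradius 4.122 here — a regular 32-gon (perimeter = 2·32·4.122·sin(180°/32) = 25.86 mm); the r=3 cylinder at (2, 14) gives a regular 32-gon of circumradius 3 (constant along its height) (perimeter = 2·32·3.000·sin(180°/32) = 18.82 mm); Taking the union: the 2 present regions are separate (no shared area or edge), so areas and boundary lengths simply add and each stays a separate island — boundary = 44.68 mm; (rotated 70° about Z; rotation is an isometry so areas/perimeters/island counts are preserved). Overall, the cross-section has 2 separate islands. Total boundary length (outer) = 44.68 mm.

44.68 mm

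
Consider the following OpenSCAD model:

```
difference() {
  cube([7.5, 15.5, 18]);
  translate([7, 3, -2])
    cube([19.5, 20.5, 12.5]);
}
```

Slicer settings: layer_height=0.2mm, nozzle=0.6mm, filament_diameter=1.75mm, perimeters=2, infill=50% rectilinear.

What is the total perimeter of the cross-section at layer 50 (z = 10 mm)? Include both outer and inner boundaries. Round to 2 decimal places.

46.00 mm

At z = 10 mm: the 7.5×15.5 cube contributes its full rectangle (perimeter 46.00 mm); the cube at (7, 3) is present — its section is the full 19.5×20.5 rectangle (perimeter 80.00 mm); After the difference (first − rest): starting from the 7.5×15.5 cube, the 19.5×20.5 cube at (7, 3) partially overlaps it — only the 6.25 mm² overlap (of its 399.75 mm²) is removed, clipping the outline — boundary = 46.00 mm. Overall, the cross-section is a single solid region. Total boundary length (outer) = 46.00 mm.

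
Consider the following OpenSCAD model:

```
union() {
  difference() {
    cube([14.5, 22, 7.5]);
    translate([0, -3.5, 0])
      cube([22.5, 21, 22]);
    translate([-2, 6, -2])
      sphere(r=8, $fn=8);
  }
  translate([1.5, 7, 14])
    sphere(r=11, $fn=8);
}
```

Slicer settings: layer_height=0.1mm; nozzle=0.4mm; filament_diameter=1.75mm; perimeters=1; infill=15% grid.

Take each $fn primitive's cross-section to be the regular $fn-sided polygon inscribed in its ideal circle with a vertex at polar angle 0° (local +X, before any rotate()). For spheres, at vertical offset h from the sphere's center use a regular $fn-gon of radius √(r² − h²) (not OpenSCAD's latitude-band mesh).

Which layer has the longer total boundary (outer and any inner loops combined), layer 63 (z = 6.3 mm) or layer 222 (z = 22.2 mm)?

layer 63 (z = 6.3 mm)

Layer 63 (z = 6.3): the cube is present — its section is the full 14.5×22 rectangle (perimeter 73.00 mm); the 22.5×21 cube at (0, -3.5) contributes its full rectangle (perimeter 87.00 mm); the sphere at (-2, 6) does not reach this height (|z−center|=8.300 > r=8); Subtracting the remaining from the first: starting from the 14.5×22 cube, the 22.5×21 cube at (0, -3.5) partially overlaps it — only the 253.75 mm² overlap (of its 472.50 mm²) is removed, clipping the outline — boundary = 38.00 mm; the r=11 sphere at (1.5, 7) slices to a regular 8-gon of circumradius 7.856 (√(r²−h²) with h=7.7 from center) (perimeter = 2·8·7.856·sin(180°/8) = 48.10 mm); Taking the union: the 2 present regions are separate (no shared area or edge), so areas and boundary lengths simply add and each stays a separate island — boundary = 86.10 mm. So its perimeter = 86.10 mm. Layer 222 (z = 22.2): the cube is absent (z outside [0, 7.5]); the cube at (0, -3.5) is absent (z outside [0, 22]); the sphere at (-2, 6) is not intersected at this z (|z−center|=24.200 > r=8); After the difference (first − rest): the first operand is absent here, so nothing remains; the sphere at (1.5, 7): section is a regular 8-gon, circumradius = √(r²−h²) = √(11²−8.2²) = 7.332 (perimeter = 2·8·7.332·sin(180°/8) = 44.89 mm); Merging all regions: only the r=11 sphere at (1.5, 7) is present, so the union is just that shape — boundary = 44.89 mm. So its perimeter = 44.89 mm. Layer 63 is larger (86.10 vs 44.89 mm).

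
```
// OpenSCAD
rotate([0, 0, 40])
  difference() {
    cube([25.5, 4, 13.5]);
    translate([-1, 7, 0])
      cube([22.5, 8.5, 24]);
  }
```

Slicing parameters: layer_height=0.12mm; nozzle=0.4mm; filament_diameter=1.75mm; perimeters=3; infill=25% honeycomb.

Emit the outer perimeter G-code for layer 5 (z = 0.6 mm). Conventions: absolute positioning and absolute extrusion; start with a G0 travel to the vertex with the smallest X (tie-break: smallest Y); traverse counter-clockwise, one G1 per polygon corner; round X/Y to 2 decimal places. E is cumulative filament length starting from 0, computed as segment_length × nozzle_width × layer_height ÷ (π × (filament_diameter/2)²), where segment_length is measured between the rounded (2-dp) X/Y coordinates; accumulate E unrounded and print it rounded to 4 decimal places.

G0 X-2.57 Y3.06 Z0.60
G1 X0.00 Y0.00 E0.0797
G1 X19.53 Y16.39 E0.5885
G1 X16.96 Y19.46 E0.6684
G1 X-2.57 Y3.06 E1.1774

At z = 0.6 mm: the cube (footprint 25.5×4) is included at this height; the cube at (-1, 7) (footprint 22.5×8.5) is included at this height; After the difference (first − rest): starting from the 25.5×4 cube, the 22.5×8.5 cube at (-1, 7) misses the remaining region (no effect) — 1 connected region; (rotated 40° about Z; rotation is an isometry so areas/perimeters/island counts are preserved). The outline is a single polygon with 4 vertices. Extrusion per mm of travel: 0.4 × 0.12 / (π × 0.875²) = 0.019956. Accumulating E over each segment gives final E = 1.1774.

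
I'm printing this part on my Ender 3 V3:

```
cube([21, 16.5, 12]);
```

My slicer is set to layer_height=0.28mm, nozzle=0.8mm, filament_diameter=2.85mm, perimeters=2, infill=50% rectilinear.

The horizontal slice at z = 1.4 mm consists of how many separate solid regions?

At z = 1.4 mm: the cube is present — its section is the full 21×16.5 rectangle. The result has 1 disconnected region.

1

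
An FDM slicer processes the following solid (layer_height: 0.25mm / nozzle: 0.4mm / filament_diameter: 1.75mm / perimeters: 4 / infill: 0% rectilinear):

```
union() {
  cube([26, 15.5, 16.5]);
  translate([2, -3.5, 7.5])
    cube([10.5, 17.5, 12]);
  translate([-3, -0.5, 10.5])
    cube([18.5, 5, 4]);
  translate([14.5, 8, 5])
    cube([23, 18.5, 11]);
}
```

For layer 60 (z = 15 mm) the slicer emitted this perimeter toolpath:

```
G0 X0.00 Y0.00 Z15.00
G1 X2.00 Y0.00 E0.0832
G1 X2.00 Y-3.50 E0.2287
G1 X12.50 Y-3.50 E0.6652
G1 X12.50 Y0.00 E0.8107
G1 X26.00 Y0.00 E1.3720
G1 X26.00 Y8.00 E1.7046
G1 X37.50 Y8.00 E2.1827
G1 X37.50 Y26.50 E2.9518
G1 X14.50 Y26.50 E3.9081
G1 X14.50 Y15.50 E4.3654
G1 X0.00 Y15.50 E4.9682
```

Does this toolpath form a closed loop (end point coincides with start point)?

Start point (G0): (0.00, 0.00). End point (last G1): the path does not return to the start — open.

no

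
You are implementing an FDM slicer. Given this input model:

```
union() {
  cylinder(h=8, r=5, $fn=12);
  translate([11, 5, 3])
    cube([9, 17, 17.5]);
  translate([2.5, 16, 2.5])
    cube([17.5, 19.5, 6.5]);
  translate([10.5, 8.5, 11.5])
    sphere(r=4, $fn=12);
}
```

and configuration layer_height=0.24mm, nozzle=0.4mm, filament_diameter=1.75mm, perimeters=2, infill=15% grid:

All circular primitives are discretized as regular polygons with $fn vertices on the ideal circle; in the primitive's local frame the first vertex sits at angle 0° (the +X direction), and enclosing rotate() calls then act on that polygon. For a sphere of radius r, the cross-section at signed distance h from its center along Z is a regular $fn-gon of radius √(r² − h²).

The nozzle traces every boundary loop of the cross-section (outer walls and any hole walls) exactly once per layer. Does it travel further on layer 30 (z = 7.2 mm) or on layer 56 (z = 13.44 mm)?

layer 30 (z = 7.2 mm)

Layer 30 (z = 7.2): the cylinder: section is a regular 12-gon, circumradius r=5 (perimeter = 2·12·5.000·sin(180°/12) = 31.06 mm); the cube at (11, 5) is present — its section is the full 9×17 rectangle (perimeter 52.00 mm); the cube at (2.5, 16) (footprint 17.5×19.5) is included at this height (perimeter 74.00 mm); the sphere at (10.5, 8.5) is absent (|z−center|=4.300 > r=4); Merging all regions: the regions partially overlap (shared area 54.00 mm²), so the edge portions inside another operand are dropped and the merged outline is re-measured after clipping — boundary = 127.06 mm. So its perimeter = 127.06 mm. Layer 56 (z = 13.44): the cylinder is not intersected at this z (z outside [0, 8]); the cube at (11, 5) (footprint 9×17) is included at this height (perimeter 52.00 mm); the cube at (2.5, 16) does not reach this height (z outside [2.5, 9]); the r=4 sphere at (10.5, 8.5) contributes a regular 12-gon of circumradius √(4²−1.94²) = 3.498 (perimeter = 2·12·3.498·sin(180°/12) = 21.73 mm); Merging all regions: the regions partially overlap (shared area 14.92 mm²), so the edge portions inside another operand are dropped and the merged outline is re-measured after clipping — boundary = 57.17 mm. So its perimeter = 57.17 mm. Layer 30 is larger (127.06 vs 57.17 mm).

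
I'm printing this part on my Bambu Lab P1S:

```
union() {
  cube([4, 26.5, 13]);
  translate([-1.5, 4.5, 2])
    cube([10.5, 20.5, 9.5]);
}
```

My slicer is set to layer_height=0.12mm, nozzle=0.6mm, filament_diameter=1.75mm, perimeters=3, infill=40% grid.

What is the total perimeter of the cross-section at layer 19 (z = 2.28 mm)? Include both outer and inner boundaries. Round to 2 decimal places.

74.00 mm

At z = 2.28 mm: the cube is present — its section is the full 4×26.5 rectangle (perimeter 61.00 mm); the cube at (-1.5, 4.5) is present — its section is the full 10.5×20.5 rectangle (perimeter 62.00 mm); Merging all regions: the regions partially overlap (shared area 82.00 mm²), so the edge portions inside another operand are dropped and the merged outline is re-measured after clipping — boundary = 74.00 mm. Overall, the cross-section is a single solid region. Total boundary length (outer) = 74.00 mm.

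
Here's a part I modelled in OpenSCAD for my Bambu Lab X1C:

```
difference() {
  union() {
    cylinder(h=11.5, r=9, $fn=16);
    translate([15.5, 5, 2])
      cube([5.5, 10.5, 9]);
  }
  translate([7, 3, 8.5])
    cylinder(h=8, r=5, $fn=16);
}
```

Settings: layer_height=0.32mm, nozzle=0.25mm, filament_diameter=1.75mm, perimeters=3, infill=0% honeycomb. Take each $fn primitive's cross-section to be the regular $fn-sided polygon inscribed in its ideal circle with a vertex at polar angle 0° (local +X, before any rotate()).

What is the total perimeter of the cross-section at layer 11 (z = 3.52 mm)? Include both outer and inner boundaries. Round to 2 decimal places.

88.19 mm

At z = 3.52 mm: the cylinder: section is a regular 16-gon, circumradius r=9 (perimeter = 2·16·9.000·sin(180°/16) = 56.19 mm); the 5.5×10.5 cube at (15.5, 5) contributes its full rectangle (perimeter 32.00 mm); Combining (union): the 2 present regions are separate (no shared area or edge), so areas and boundary lengths simply add and each stays a separate island — boundary = 88.19 mm; the cylinder at (7, 3) does not reach this height (z outside [8.5, 16.5]); Taking the first minus the rest: none of the subtracted shapes is present at this height, so the result so far is unchanged — boundary = 88.19 mm. Overall, the cross-section has 2 separate islands. Total boundary length (outer) = 88.19 mm.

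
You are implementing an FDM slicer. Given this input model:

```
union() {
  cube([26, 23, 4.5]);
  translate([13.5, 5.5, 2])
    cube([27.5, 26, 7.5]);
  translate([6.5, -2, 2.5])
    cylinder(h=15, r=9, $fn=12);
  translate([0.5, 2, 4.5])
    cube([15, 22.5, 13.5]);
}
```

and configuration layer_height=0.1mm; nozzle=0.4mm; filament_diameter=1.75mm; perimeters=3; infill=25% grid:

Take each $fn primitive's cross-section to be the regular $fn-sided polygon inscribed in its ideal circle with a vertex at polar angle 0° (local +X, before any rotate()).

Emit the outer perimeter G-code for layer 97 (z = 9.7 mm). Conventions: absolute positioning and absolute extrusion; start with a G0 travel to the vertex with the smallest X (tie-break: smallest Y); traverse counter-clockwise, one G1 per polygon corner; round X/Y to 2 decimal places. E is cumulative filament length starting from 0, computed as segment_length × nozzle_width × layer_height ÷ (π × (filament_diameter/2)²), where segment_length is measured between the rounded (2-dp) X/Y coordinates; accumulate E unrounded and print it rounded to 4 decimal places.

At z = 9.7 mm: the cube is not intersected at this z (z outside [0, 4.5]); the cube at (13.5, 5.5) is not intersected at this z (z outside [2, 9.5]); the r=9 cylinder at (6.5, -2) gives a regular 12-gon of circumradius 9 (constant along its height); the 15×22.5 cube at (0.5, 2) contributes its full rectangle; Taking the union: the regions partially overlap (shared area 51.25 mm²), so overlapping operands fuse into one piece — 1 connected region. The outline is a single polygon with 13 vertices. Extrusion per mm of travel: 0.4 × 0.1 / (π × 0.875²) = 0.016630. Accumulating E over each segment gives final E = 1.6307.

G0 X-2.50 Y-2.00 Z9.70
G1 X-1.29 Y-6.50 E0.0775
G1 X2.00 Y-9.79 E0.1549
G1 X6.50 Y-11.00 E0.2324
G1 X11.00 Y-9.79 E0.3099
G1 X14.29 Y-6.50 E0.3872
G1 X15.50 Y-2.00 E0.4647
G1 X14.43 Y2.00 E0.5336
G1 X15.50 Y2.00 E0.5514
G1 X15.50 Y24.50 E0.9256
G1 X0.50 Y24.50 E1.1750
G1 X0.50 Y4.29 E1.5111
G1 X-1.29 Y2.50 E1.5532
G1 X-2.50 Y-2.00 E1.6307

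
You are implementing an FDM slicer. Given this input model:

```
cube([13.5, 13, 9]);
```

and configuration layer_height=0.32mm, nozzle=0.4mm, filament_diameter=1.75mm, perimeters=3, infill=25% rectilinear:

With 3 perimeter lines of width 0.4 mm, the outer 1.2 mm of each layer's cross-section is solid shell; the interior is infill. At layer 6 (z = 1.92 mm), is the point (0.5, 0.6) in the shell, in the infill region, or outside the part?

shell

At z = 1.92 mm: the cube is present — its section is the full 13.5×13 rectangle. Overall, the cross-section is a single solid region. The nearest boundary edge runs (0.00, 13.00)→(0.00, 0.00); distance from the point to it = 0.50 mm. The point is inside the cross-section, 0.50 mm from the nearest boundary — within the 1.2 mm shell band (3 × 0.4).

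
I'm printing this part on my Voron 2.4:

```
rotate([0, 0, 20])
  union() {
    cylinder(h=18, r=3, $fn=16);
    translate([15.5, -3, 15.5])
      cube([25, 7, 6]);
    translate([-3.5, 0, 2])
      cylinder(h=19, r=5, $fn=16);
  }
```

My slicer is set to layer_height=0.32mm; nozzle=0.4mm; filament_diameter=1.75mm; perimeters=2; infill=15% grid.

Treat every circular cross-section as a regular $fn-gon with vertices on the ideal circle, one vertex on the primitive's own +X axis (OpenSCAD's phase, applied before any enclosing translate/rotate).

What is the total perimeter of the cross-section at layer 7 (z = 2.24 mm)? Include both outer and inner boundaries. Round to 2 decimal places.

At z = 2.24 mm: the r=3 cylinder contributes a regular 16-gon of circumradius 3 (perimeter = 2·16·3.000·sin(180°/16) = 18.73 mm); the cube at (15.5, -3) is absent (z outside [15.5, 21.5]); the r=5 cylinder at (-3.5, 0) gives a regular 16-gon of circumradius 5 (constant along its height) (perimeter = 2·16·5.000·sin(180°/16) = 31.21 mm); Combining (union): the regions partially overlap (shared area 20.40 mm²), so the edge portions inside another operand are dropped and the merged outline is re-measured after clipping — boundary = 33.36 mm; (whole slice rotated 20° about Z — lengths, areas and connectivity unchanged). Overall, the cross-section is a single solid region. Total boundary length (outer) = 33.36 mm.

33.36 mm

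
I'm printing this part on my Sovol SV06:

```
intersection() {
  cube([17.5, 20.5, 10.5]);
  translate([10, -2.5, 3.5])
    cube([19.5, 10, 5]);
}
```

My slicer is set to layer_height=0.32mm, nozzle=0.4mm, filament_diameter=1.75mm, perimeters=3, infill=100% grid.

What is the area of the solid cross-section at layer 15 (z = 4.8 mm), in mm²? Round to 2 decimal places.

56.25 mm²

At z = 4.8 mm: the cube is present — its section is the full 17.5×20.5 rectangle (area 358.75 mm²); the cube at (10, -2.5) (footprint 19.5×10) is included at this height (area 195.00 mm²); Taking the intersection: the 19.5×10 cube at (10, -2.5) partially overlaps the 17.5×20.5 cube; clipping to the common part keeps 56.25 mm² — area = 56.25 mm². Overall, the cross-section is a single solid region. Net area = 56.25 mm².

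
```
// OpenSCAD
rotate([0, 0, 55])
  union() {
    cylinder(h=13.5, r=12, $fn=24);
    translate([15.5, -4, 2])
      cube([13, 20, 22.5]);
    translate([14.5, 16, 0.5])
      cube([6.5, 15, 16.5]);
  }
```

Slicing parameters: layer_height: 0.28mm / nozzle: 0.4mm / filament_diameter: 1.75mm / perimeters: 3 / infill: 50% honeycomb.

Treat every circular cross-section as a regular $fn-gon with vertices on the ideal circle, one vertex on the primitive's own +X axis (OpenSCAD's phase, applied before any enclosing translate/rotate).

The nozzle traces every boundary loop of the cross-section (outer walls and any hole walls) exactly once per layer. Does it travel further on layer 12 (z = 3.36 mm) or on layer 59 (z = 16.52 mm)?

Layer 12 (z = 3.36): the r=12 cylinder contributes a regular 24-gon of circumradius 12 (perimeter = 2·24·12.000·sin(180°/24) = 75.18 mm); the cube at (15.5, -4) (footprint 13×20) is included at this height (perimeter 66.00 mm); the cube at (14.5, 16) is present — its section is the full 6.5×15 rectangle (perimeter 43.00 mm); Combining (union): the 3 present regions share edge segments without overlapping in area, so areas simply add but the touching pieces fuse into one outline (the shared edge portions become interior and drop out of the boundary) — boundary = 173.18 mm; (rotated 55° about Z; rotation is an isometry so areas/perimeters/island counts are preserved). So its perimeter = 173.18 mm. Layer 59 (z = 16.52): the cylinder does not reach this height (z outside [0, 13.5]); the 13×20 cube at (15.5, -4) contributes its full rectangle (perimeter 66.00 mm); the 6.5×15 cube at (14.5, 16) contributes its full rectangle (perimeter 43.00 mm); Taking the union: the 2 present regions share edge segments without overlapping in area, so areas simply add but the touching pieces fuse into one outline (the shared edge portions become interior and drop out of the boundary) — boundary = 98.00 mm; (whole slice rotated 55° about Z — lengths, areas and connectivity unchanged). So its perimeter = 98.00 mm. Layer 12 is larger (173.18 vs 98.00 mm).

layer 12 (z = 3.36 mm)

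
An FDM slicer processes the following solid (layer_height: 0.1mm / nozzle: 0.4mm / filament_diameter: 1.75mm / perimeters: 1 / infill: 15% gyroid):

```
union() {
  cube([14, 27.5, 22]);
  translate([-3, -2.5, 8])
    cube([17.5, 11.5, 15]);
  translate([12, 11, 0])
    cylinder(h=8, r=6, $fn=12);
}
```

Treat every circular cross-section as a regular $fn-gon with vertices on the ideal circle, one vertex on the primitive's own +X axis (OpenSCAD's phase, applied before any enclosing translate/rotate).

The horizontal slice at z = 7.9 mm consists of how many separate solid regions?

1

At z = 7.9 mm: the 14×27.5 cube contributes its full rectangle; the cube at (-3, -2.5) is not intersected at this z (z outside [8, 23]); the cylinder at (12, 11): section is a regular 12-gon, circumradius r=6; Taking the union: the regions partially overlap (shared area 76.93 mm²), so overlapping operands fuse into one piece — 1 connected region. The result has 1 disconnected region.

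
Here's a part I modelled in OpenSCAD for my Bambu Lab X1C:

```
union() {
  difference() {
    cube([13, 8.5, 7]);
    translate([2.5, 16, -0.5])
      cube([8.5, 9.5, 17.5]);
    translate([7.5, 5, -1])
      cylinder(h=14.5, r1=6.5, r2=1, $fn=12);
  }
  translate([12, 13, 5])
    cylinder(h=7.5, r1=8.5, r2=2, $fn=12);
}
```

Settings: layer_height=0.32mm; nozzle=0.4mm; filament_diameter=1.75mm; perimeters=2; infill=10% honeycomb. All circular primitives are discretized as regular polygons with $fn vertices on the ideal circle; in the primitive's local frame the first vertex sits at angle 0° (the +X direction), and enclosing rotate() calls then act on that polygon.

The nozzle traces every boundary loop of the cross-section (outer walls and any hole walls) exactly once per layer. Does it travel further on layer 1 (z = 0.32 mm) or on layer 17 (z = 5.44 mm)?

Layer 1 (z = 0.32): the cube (footprint 13×8.5) is included at this height (perimeter 43.00 mm); the cube at (2.5, 16) (footprint 8.5×9.5) is included at this height (perimeter 36.00 mm); the cone at (7.5, 5) (r1=6.5→r2=1) has section circumradius 5.999 here — a regular 12-gon (perimeter = 2·12·5.999·sin(180°/12) = 37.27 mm); Subtracting the remaining from the first: starting from the 13×8.5 cube, the 8.5×9.5 cube at (2.5, 16) misses the remaining region (no effect); the cone at (7.5, 5) partially overlaps it — only the 87.96 mm² overlap (of its 107.98 mm²) is removed, clipping the outline — boundary = 39.13 mm; the cone at (12, 13) does not reach this height (z outside [5, 12.5]); Combining (union): only that combined region is present, so the union is just that shape — boundary = 39.13 mm. So its perimeter = 39.13 mm. Layer 17 (z = 5.44): the cube (footprint 13×8.5) is included at this height (perimeter 43.00 mm); the cube at (2.5, 16) (footprint 8.5×9.5) is included at this height (perimeter 36.00 mm); the cone at (7.5, 5): at t=0.444 of its height the radius interpolates to r₁+(r₂−r₁)t = 4.057, giving a regular 12-gon of that circumradius (perimeter = 2·12·4.057·sin(180°/12) = 25.20 mm); Taking the first minus the rest: starting from the 13×8.5 cube, the 8.5×9.5 cube at (2.5, 16) misses the remaining region (no effect); the cone at (7.5, 5) partially overlaps it — only the 48.23 mm² overlap (of its 49.38 mm²) is removed, clipping the outline — boundary = 59.88 mm; the cone at (12, 13): at t=0.059 of its height the radius interpolates to r₁+(r₂−r₁)t = 8.119, giving a regular 12-gon of that circumradius (perimeter = 2·12·8.119·sin(180°/12) = 50.43 mm); Taking the union: the regions partially overlap (shared area 7.49 mm²), so the edge portions inside another operand are dropped and the merged outline is re-measured after clipping — boundary (outer + 1 inner loop) = 97.71 mm. So its perimeter = 97.71 mm. Layer 17 is larger (97.71 vs 39.13 mm).

layer 17 (z = 5.44 mm)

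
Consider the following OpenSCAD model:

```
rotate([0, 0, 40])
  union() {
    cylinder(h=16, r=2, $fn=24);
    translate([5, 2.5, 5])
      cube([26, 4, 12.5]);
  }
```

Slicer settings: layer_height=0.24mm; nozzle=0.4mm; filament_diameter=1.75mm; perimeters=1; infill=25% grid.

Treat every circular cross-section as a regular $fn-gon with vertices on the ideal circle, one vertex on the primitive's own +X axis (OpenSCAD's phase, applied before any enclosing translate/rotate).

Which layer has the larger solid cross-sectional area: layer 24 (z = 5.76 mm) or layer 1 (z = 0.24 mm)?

layer 24 (z = 5.76 mm)

Layer 24 (z = 5.76): the cylinder: section is a regular 24-gon, circumradius r=2 (area = (24/2)·2.000²·sin(360°/24) = 12.42 mm²); the cube at (5, 2.5) (footprint 26×4) is included at this height (area 104.00 mm²); Combining (union): the 2 present regions are separate (no shared area or edge), so areas and boundary lengths simply add and each stays a separate island — area = 116.42 mm²; (whole slice rotated 40° about Z — lengths, areas and connectivity unchanged). So its area = 116.42 mm². Layer 1 (z = 0.24): the cylinder: section is a regular 24-gon, circumradius r=2 (area = (24/2)·2.000²·sin(360°/24) = 12.42 mm²); the cube at (5, 2.5) is absent (z outside [5, 17.5]); Combining (union): only the r=2 cylinder is present, so the union is just that shape — area = 12.42 mm²; (whole slice rotated 40° about Z — lengths, areas and connectivity unchanged). So its area = 12.42 mm². Layer 24 is larger (116.42 vs 12.42 mm²).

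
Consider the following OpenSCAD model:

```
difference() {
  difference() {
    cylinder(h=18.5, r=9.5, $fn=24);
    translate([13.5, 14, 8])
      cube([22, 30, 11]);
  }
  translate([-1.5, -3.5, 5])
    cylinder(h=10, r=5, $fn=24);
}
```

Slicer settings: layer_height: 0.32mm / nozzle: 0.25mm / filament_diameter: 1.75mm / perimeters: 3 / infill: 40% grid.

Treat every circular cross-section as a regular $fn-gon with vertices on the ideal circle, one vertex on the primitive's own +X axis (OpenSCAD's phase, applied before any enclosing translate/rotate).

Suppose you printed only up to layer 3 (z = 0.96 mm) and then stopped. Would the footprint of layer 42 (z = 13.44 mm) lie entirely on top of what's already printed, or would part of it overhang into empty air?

Compare the two slices. At z = 0.96: the cylinder: section is a regular 24-gon, circumradius r=9.5 (area = (24/2)·9.500²·sin(360°/24) = 280.30 mm²); the cube at (13.5, 14) does not reach this height (z outside [8, 19]); After the difference (first − rest): none of the subtracted shapes is present at this height, so the r=9.5 cylinder is unchanged — area = 280.30 mm²; the cylinder at (-1.5, -3.5) does not reach this height (z outside [5, 15]); Subtracting the remaining from the first: none of the subtracted shapes is present at this height, so that combined region is unchanged — area = 280.30 mm². At z = 13.44: the r=9.5 cylinder contributes a regular 24-gon of circumradius 9.5 (area = (24/2)·9.500²·sin(360°/24) = 280.30 mm²); the 22×30 cube at (13.5, 14) contributes its full rectangle (area 660.00 mm²); Subtracting the remaining from the first: starting from the r=9.5 cylinder (280.30 mm²), the 22×30 cube at (13.5, 14) misses the remaining region (no effect) — area = 280.30 mm²; the cylinder at (-1.5, -3.5): section is a regular 24-gon, circumradius r=5 (area = (24/2)·5.000²·sin(360°/24) = 77.65 mm²); Taking the first minus the rest: starting from the result so far (280.30 mm²), the r=5 cylinder at (-1.5, -3.5) lies wholly inside it (removes its full 77.65 mm² and its 31.33 mm outline becomes a hole wall) — area = 202.66 mm². Checking containment: the cross-section at z = 13.44 is a subset of the cross-section at z = 0.96.

entirely on top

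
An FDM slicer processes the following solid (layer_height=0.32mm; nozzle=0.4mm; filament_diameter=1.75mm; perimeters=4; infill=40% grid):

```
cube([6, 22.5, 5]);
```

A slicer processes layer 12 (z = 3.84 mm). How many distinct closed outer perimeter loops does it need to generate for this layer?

1

At z = 3.84 mm: the cube is present — its section is the full 6×22.5 rectangle. The result has 1 disconnected region.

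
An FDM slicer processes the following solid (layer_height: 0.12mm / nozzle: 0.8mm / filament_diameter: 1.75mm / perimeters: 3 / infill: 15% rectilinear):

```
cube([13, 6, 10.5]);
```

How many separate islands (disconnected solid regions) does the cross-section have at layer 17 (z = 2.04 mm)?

At z = 2.04 mm: the cube is present — its section is the full 13×6 rectangle. Overall, the cross-section is a single solid region. Island count = 1.

1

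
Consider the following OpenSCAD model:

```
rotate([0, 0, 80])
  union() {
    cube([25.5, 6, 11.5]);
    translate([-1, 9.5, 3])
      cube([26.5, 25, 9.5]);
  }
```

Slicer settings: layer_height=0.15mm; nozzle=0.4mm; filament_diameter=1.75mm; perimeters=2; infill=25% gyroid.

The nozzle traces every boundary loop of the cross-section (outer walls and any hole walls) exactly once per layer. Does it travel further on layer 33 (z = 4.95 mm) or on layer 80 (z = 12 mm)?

layer 33 (z = 4.95 mm)

Layer 33 (z = 4.95): the cube is present — its section is the full 25.5×6 rectangle (perimeter 63.00 mm); the cube at (-1, 9.5) (footprint 26.5×25) is included at this height (perimeter 103.00 mm); Combining (union): the 2 present regions are separate (no shared area or edge), so areas and boundary lengths simply add and each stays a separate island — boundary = 166.00 mm; (rotated 80° about Z; rotation is an isometry so areas/perimeters/island counts are preserved). So its perimeter = 166.00 mm. Layer 80 (z = 12): the cube is not intersected at this z (z outside [0, 11.5]); the cube at (-1, 9.5) (footprint 26.5×25) is included at this height (perimeter 103.00 mm); Combining (union): only the 26.5×25 cube at (-1, 9.5) is present, so the union is just that shape — boundary = 103.00 mm; (rotated 80° about Z; rotation is an isometry so areas/perimeters/island counts are preserved). So its perimeter = 103.00 mm. Layer 33 is larger (166.00 vs 103.00 mm).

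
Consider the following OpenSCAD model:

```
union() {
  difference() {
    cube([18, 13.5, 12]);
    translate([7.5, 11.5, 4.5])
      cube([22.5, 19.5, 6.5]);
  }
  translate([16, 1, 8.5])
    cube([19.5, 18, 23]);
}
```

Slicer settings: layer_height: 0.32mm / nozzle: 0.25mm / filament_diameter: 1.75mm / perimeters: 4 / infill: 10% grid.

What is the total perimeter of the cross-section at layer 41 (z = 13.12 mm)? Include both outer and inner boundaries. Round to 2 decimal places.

75.00 mm

At z = 13.12 mm: the cube does not reach this height (z outside [0, 12]); the cube at (7.5, 11.5) is absent (z outside [4.5, 11]); Subtracting the remaining from the first: the first operand is absent here, so nothing remains; the cube at (16, 1) (footprint 19.5×18) is included at this height (perimeter 75.00 mm); Combining (union): only the 19.5×18 cube at (16, 1) is present, so the union is just that shape — boundary = 75.00 mm. Overall, the cross-section is a single solid region. Total boundary length (outer) = 75.00 mm.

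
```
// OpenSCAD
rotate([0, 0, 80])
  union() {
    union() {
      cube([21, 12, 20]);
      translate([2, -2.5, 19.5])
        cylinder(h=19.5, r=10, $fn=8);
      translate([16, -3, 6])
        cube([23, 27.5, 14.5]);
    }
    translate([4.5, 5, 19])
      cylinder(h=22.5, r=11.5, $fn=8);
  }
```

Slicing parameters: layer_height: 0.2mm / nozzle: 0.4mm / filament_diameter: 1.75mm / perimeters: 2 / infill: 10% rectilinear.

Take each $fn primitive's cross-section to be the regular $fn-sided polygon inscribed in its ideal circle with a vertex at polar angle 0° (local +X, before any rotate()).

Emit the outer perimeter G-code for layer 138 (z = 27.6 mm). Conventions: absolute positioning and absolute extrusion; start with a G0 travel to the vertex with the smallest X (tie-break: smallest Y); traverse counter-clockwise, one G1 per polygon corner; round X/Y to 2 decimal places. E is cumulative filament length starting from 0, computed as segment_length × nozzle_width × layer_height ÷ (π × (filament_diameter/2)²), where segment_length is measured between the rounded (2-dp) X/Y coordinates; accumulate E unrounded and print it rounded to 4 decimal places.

At z = 27.6 mm: the cube does not reach this height (z outside [0, 20]); the cylinder at (2, -2.5): section is a regular 8-gon, circumradius r=10; the cube at (16, -3) does not reach this height (z outside [6, 20.5]); Taking the union: only the r=10 cylinder at (2, -2.5) is present, so the union is just that shape — 1 connected region; the r=11.5 cylinder at (4.5, 5) contributes a regular 8-gon of circumradius 11.5; Merging all regions: the regions partially overlap (shared area 168.31 mm²), so overlapping operands fuse into one piece — 1 connected region; (whole slice rotated 80° about Z — lengths, areas and connectivity unchanged). The outline is a single polygon with 12 vertices. Extrusion per mm of travel: 0.4 × 0.2 / (π × 0.875²) = 0.033260. Accumulating E over each segment gives final E = 2.7525.

G0 X-15.47 Y7.30 Z27.60
G1 X-13.56 Y-1.30 E0.2930
G1 X-6.14 Y-6.03 E0.5857
G1 X-3.45 Y-5.43 E0.6773
G1 X1.07 Y-8.31 E0.8556
G1 X8.55 Y-6.66 E1.1104
G1 X12.66 Y-0.20 E1.3650
G1 X11.00 Y7.27 E1.6195
G1 X5.53 Y10.76 E1.8354
G1 X5.28 Y11.90 E1.8742
G1 X-2.15 Y16.63 E2.1671
G1 X-10.74 Y14.72 E2.4598
G1 X-15.47 Y7.30 E2.7525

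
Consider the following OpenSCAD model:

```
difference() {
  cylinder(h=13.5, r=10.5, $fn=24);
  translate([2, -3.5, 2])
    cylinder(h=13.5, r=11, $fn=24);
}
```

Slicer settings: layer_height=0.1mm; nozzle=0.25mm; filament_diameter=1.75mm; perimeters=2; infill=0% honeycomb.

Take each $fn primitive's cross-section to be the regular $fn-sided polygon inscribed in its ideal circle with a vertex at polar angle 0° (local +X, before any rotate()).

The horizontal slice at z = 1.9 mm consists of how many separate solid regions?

1

At z = 1.9 mm: the cylinder: section is a regular 24-gon, circumradius r=10.5; the cylinder at (2, -3.5) does not reach this height (z outside [2, 15.5]); After the difference (first − rest): none of the subtracted shapes is present at this height, so the r=10.5 cylinder is unchanged — 1 connected region. The result has 1 disconnected region.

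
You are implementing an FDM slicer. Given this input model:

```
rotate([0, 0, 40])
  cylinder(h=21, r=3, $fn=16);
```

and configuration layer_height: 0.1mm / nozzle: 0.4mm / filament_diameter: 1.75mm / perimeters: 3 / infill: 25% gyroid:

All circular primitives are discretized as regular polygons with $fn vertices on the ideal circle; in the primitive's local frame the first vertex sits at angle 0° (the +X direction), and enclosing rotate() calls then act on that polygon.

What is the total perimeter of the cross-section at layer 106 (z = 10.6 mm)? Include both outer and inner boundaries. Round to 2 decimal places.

18.73 mm

At z = 10.6 mm: the cylinder: section is a regular 16-gon, circumradius r=3 (perimeter = 2·16·3.000·sin(180°/16) = 18.73 mm); (whole slice rotated 40° about Z — lengths, areas and connectivity unchanged). Overall, the cross-section is a single solid region. Total boundary length (outer) = 18.73 mm.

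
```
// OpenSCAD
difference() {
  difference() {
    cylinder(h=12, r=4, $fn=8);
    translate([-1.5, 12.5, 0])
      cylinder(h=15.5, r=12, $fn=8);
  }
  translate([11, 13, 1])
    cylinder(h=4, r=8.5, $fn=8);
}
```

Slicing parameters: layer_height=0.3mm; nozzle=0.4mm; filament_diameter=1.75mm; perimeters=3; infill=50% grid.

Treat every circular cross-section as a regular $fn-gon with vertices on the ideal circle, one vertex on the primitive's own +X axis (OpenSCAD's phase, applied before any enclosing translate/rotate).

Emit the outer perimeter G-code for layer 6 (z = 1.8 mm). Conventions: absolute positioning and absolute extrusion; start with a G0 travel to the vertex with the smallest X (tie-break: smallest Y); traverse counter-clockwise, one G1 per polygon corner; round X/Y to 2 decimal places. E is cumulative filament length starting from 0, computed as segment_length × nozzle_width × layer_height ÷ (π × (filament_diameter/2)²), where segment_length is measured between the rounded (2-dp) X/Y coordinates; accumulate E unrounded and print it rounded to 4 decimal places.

G0 X-4.00 Y0.00 Z1.80
G1 X-2.83 Y-2.83 E0.1528
G1 X0.00 Y-4.00 E0.3056
G1 X2.83 Y-2.83 E0.4583
G1 X4.00 Y0.00 E0.6111
G1 X3.02 Y2.37 E0.7391
G1 X-1.50 Y0.50 E0.9831
G1 X-3.46 Y1.31 E1.0889
G1 X-4.00 Y0.00 E1.1596

At z = 1.8 mm: the r=4 cylinder gives a regular 8-gon of circumradius 4 (constant along its height); the cylinder at (-1.5, 12.5): section is a regular 8-gon, circumradius r=12; After the difference (first − rest): starting from the r=4 cylinder, the r=12 cylinder at (-1.5, 12.5) partially overlaps it — only the 12.85 mm² overlap (of its 407.29 mm²) is removed, clipping the outline — 1 connected region; the r=8.5 cylinder at (11, 13) contributes a regular 8-gon of circumradius 8.5; Subtracting the remaining from the first: starting from that combined region, the r=8.5 cylinder at (11, 13) misses the remaining region (no effect) — 1 connected region. The outline is a single polygon with 8 vertices. Extrusion per mm of travel: 0.4 × 0.3 / (π × 0.875²) = 0.049890. Accumulating E over each segment gives final E = 1.1596.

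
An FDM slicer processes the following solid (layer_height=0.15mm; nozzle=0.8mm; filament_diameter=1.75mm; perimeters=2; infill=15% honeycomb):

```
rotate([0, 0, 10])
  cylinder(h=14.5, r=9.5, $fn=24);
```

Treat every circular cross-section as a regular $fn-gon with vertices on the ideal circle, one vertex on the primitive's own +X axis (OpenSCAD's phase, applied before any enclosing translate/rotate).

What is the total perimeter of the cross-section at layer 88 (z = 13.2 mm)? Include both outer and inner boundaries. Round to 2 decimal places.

59.52 mm

At z = 13.2 mm: the r=9.5 cylinder gives a regular 24-gon of circumradius 9.5 (constant along its height) (perimeter = 2·24·9.500·sin(180°/24) = 59.52 mm); (whole slice rotated 10° about Z — lengths, areas and connectivity unchanged). Overall, the cross-section is a single solid region. Total boundary length (outer) = 59.52 mm.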